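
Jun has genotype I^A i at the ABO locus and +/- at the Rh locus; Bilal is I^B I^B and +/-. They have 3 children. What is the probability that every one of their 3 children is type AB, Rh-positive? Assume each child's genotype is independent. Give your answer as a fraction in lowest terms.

27/512

ABO cross I^A i × I^B I^B → 1/2 B, 1/2 AB.
Rh cross +/- × +/- → 3/4 Rh+, 1/4 Rh-; so P(type AB, Rh-positive) = 1/2 × 3/4 = 3/8 per child.
All 3 independent: (3/8)^3 = 27/512.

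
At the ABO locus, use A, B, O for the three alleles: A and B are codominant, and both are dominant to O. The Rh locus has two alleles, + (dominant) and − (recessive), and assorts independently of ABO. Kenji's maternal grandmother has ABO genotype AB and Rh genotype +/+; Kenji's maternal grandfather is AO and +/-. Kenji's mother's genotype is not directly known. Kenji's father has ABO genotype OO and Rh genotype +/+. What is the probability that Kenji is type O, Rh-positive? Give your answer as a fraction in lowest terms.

1/4

Kenji's mother's ABO genotype from AB × AO: 1/4 AA, 1/4 AB, 1/4 AO, 1/4 BO.
Crossing each possibility with the father OO and summing P(type O): 1/4·0 + 1/4·0 + 1/4·1/2 + 1/4·1/2 = 1/4.
Similarly for Rh via the mother's Rh distribution: P(Rh+) = 1.
Independent loci: 1/4 × 1 = 1/4.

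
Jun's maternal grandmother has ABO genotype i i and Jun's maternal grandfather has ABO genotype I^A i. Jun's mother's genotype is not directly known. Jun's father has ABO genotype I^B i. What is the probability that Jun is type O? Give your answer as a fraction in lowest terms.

Jun's mother's ABO genotype from i i × I^A i: 1/2 I^A i, 1/2 i i.
Crossing each possibility with the father I^B i and summing P(type O): 1/2·1/4 + 1/2·1/2 = 3/8.

3/8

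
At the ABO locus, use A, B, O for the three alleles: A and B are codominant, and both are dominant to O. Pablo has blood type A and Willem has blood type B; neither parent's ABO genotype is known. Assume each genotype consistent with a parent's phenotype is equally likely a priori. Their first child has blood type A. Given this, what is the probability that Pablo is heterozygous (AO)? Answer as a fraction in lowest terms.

Possible genotypes: Pablo ∈ {AA, AO}; Willem ∈ {BB, BO}.
Weight each parental genotype pair by prior × P(type-A child):
  AA × BO: posterior weight 2/3.
  AO × BO: posterior weight 1/3.
Sum the posterior weight over pairs where Pablo is AO: 1/3.

1/3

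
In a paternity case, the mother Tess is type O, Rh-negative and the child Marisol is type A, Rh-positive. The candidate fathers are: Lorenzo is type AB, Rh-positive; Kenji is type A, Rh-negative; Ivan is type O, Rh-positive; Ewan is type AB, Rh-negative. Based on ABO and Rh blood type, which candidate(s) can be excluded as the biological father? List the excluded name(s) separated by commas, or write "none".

A candidate is excluded only if no genotype consistent with his phenotype could produce a type A, Rh-positive child with a type O, Rh-negative mother.
Kenji (type A, Rh-): no genotype consistent with that phenotype can produce a type-A Rh+ child with a type-O mother.
Ivan (type O, Rh+): no genotype consistent with that phenotype can produce a type-A Rh+ child with a type-O mother.
Ewan (type AB, Rh-): no genotype consistent with that phenotype can produce a type-A Rh+ child with a type-O mother.

Kenji, Ivan, Ewan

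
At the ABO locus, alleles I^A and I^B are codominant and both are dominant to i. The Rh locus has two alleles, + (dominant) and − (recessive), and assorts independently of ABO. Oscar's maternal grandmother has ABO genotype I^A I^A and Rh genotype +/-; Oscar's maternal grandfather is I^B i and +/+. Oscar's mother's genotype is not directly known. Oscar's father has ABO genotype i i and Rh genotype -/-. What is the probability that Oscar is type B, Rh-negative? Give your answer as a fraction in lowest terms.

Oscar's mother's ABO genotype from I^A I^A × I^B i: 1/2 I^A I^B, 1/2 I^A i.
Crossing each possibility with the father i i and summing P(type B): 1/2·1/2 + 1/2·0 = 1/4.
Similarly for Rh via the mother's Rh distribution: P(Rh-) = 1/4.
Independent loci: 1/4 × 1/4 = 1/16.

1/16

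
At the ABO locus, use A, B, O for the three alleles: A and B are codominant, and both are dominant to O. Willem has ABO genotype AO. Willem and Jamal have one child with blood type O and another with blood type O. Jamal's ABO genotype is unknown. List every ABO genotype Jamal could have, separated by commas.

AO, BO, OO

For each candidate genotype of Jamal, check whether crossing it with AO can produce every observed child phenotype.
  AA → possible child types {A} ✗
  AB → possible child types {A, B, AB} ✗
  AO → possible child types {O, A} ✓
  BB → possible child types {B, AB} ✗
  BO → possible child types {O, A, B, AB} ✓
  OO → possible child types {O, A} ✓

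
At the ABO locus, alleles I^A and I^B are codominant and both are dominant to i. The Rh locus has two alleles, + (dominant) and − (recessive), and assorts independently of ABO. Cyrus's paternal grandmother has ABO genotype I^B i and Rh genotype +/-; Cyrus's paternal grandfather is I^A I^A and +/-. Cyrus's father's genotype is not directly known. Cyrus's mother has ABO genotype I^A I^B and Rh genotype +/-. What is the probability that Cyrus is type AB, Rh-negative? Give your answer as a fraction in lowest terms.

Cyrus's father's ABO genotype from I^B i × I^A I^A: 1/2 I^A I^B, 1/2 I^A i.
Crossing each possibility with the mother I^A I^B and summing P(type AB): 1/2·1/2 + 1/2·1/4 = 3/8.
Similarly for Rh via the father's Rh distribution: P(Rh-) = 1/4.
Independent loci: 3/8 × 1/4 = 3/32.

3/32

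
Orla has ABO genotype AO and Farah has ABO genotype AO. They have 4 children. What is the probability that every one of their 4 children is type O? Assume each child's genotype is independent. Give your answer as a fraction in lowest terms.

ABO cross AO × AO → 1/4 O, 3/4 A.
So P(type O) = 1/4 per child.
All 4 independent: (1/4)^4 = 1/256.

1/256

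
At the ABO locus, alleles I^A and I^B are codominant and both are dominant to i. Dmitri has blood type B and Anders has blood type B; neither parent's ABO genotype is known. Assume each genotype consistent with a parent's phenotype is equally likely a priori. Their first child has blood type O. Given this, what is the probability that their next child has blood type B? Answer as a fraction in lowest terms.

Possible genotypes: Dmitri ∈ {I^B I^B, I^B i}; Anders ∈ {I^B I^B, I^B i}.
Weight each parental genotype pair by prior × P(type-O child):
  I^B i × I^B i: posterior weight 1; P(next child type B) = 3/4.
Weighted sum = 3/4.

3/4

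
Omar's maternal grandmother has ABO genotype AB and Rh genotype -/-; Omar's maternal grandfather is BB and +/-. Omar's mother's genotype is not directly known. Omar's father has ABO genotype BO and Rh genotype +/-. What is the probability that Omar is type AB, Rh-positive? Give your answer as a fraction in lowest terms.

Omar's mother's ABO genotype from AB × BB: 1/2 AB, 1/2 BB.
Crossing each possibility with the father BO and summing P(type AB): 1/2·1/4 + 1/2·0 = 1/8.
Similarly for Rh via the mother's Rh distribution: P(Rh+) = 5/8.
Independent loci: 1/8 × 5/8 = 5/64.

5/64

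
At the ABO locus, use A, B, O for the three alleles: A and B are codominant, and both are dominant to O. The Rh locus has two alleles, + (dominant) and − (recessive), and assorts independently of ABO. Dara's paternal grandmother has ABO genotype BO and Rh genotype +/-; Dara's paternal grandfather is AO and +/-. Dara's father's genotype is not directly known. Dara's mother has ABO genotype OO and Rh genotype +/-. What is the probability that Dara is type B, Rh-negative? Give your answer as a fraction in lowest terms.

1/16

Dara's father's ABO genotype from BO × AO: 1/4 AB, 1/4 AO, 1/4 BO, 1/4 OO.
Crossing each possibility with the mother OO and summing P(type B): 1/4·1/2 + 1/4·0 + 1/4·1/2 + 1/4·0 = 1/4.
Similarly for Rh via the father's Rh distribution: P(Rh-) = 1/4.
Independent loci: 1/4 × 1/4 = 1/16.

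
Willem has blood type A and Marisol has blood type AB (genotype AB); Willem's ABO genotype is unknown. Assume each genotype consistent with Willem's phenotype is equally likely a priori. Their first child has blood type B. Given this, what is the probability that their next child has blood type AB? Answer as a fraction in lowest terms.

1/4

Possible genotypes: Willem ∈ {AA, AO}; Marisol ∈ {AB}.
Weight each parental genotype pair by prior × P(type-B child):
  AO × AB: posterior weight 1; P(next child type AB) = 1/4.
Weighted sum = 1/4.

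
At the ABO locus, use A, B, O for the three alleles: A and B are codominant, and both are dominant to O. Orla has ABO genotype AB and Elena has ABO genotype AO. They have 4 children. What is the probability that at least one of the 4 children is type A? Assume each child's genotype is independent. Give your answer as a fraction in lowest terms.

ABO cross AB × AO → 1/2 A, 1/4 B, 1/4 AB.
So P(type A) = 1/2 per child.
P(none) = (1/2)^4 = 1/16; P(at least one) = 1 − 1/16 = 15/16.

15/16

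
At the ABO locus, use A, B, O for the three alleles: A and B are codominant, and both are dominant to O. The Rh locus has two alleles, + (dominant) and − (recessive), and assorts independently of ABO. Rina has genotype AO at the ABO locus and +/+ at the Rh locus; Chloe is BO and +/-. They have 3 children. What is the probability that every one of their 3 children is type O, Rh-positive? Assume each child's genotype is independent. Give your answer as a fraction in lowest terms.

ABO cross AO × BO → 1/4 O, 1/4 A, 1/4 B, 1/4 AB.
Rh cross +/+ × +/- → 1 Rh+; so P(type O, Rh-positive) = 1/4 × 1 = 1/4 per child.
All 3 independent: (1/4)^3 = 1/64.

1/64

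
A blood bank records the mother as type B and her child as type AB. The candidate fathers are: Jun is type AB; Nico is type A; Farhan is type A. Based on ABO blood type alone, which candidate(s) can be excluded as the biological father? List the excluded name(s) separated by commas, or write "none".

none

A candidate is excluded only if no genotype consistent with his phenotype could produce a type AB child with a type B mother.
Every candidate has at least one consistent genotype combination, so none can be excluded.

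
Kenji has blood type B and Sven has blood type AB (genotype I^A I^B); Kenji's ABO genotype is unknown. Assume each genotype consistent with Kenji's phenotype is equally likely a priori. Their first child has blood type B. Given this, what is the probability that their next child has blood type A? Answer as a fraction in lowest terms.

1/8

Possible genotypes: Kenji ∈ {I^B I^B, I^B i}; Sven ∈ {I^A I^B}.
Weight each parental genotype pair by prior × P(type-B child):
  I^B I^B × I^A I^B: posterior weight 1/2; P(next child type A) = 0.
  I^B i × I^A I^B: posterior weight 1/2; P(next child type A) = 1/4.
Weighted sum = 1/8.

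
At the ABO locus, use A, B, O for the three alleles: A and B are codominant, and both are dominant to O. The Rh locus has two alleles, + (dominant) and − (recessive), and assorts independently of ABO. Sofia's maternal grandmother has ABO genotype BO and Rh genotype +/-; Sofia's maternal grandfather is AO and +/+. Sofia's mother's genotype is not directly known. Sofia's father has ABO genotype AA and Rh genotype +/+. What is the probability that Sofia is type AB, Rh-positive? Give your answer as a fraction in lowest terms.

1/4

Sofia's mother's ABO genotype from BO × AO: 1/4 AB, 1/4 AO, 1/4 BO, 1/4 OO.
Crossing each possibility with the father AA and summing P(type AB): 1/4·1/2 + 1/4·0 + 1/4·1/2 + 1/4·0 = 1/4.
Similarly for Rh via the mother's Rh distribution: P(Rh+) = 1.
Independent loci: 1/4 × 1 = 1/4.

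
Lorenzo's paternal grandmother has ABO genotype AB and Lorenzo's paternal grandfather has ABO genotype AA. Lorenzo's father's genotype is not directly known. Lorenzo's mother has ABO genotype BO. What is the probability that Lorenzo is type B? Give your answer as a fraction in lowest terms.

1/4

Lorenzo's father's ABO genotype from AB × AA: 1/2 AA, 1/2 AB.
Crossing each possibility with the mother BO and summing P(type B): 1/2·0 + 1/2·1/2 = 1/4.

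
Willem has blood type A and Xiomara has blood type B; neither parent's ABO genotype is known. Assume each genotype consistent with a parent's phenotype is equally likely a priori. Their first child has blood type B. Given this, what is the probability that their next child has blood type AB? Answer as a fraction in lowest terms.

Possible genotypes: Willem ∈ {I^A I^A, I^A i}; Xiomara ∈ {I^B I^B, I^B i}.
Weight each parental genotype pair by prior × P(type-B child):
  I^A i × I^B I^B: posterior weight 2/3; P(next child type AB) = 1/2.
  I^A i × I^B i: posterior weight 1/3; P(next child type AB) = 1/4.
Weighted sum = 5/12.

5/12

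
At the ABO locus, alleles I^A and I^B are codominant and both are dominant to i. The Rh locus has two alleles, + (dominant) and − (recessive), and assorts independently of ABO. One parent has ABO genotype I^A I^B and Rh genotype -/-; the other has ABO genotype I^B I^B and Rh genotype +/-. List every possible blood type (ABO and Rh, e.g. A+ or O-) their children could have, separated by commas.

Gametes from I^A I^B × I^B I^B give offspring ABO genotypes I^A I^B, I^B I^B, i.e. phenotypes B, AB.
Rh cross -/- × +/- → phenotypes Rh+, Rh-.
Combining independently: B+, B-, AB+, AB-.

B+, B-, AB+, AB-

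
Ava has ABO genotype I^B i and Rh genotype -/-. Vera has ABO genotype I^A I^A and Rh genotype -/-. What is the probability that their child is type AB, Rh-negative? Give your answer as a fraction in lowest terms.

1/2

ABO cross I^B i × I^A I^A → offspring phenotypes: 1/2 A, 1/2 AB.
Rh cross -/- × -/- → 1 Rh-.
Independent loci: P(type AB, Rh-negative) = 1/2 × 1 = 1/2.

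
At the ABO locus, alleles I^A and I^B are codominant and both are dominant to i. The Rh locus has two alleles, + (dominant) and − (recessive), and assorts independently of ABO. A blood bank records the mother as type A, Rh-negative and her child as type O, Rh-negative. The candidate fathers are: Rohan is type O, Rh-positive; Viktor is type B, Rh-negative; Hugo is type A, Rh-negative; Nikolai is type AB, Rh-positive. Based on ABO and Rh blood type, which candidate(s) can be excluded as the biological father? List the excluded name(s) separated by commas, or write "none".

A candidate is excluded only if no genotype consistent with his phenotype could produce a type O, Rh-negative child with a type A, Rh-negative mother.
Nikolai (type AB, Rh+): no genotype consistent with that phenotype can produce a type-O Rh- child with a type-A mother.

Nikolai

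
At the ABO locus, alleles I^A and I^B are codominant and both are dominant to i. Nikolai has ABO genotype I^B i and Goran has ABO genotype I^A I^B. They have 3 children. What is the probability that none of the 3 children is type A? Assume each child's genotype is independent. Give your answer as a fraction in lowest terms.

ABO cross I^B i × I^A I^B → 1/4 A, 1/2 B, 1/4 AB.
So P(type A) = 1/4 per child.
P(not type A) = 3/4 for one child; (3/4)^3 = 27/64.

27/64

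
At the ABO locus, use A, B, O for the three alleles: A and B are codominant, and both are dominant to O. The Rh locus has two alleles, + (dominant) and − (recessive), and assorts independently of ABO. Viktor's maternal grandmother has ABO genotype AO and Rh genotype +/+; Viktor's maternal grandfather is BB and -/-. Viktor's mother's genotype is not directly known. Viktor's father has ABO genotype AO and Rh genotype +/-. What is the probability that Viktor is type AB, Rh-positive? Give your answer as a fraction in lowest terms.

Viktor's mother's ABO genotype from AO × BB: 1/2 AB, 1/2 BO.
Crossing each possibility with the father AO and summing P(type AB): 1/2·1/4 + 1/2·1/4 = 1/4.
Similarly for Rh via the mother's Rh distribution: P(Rh+) = 3/4.
Independent loci: 1/4 × 3/4 = 3/16.

3/16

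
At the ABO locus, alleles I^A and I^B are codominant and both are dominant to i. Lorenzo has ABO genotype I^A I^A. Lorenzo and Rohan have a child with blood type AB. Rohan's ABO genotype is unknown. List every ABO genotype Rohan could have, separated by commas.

I^A I^B, I^B I^B, I^B i

For each candidate genotype of Rohan, check whether crossing it with I^A I^A can produce every observed child phenotype.
  I^A I^A → possible child types {A} ✗
  I^A I^B → possible child types {A, AB} ✓
  I^A i → possible child types {A} ✗
  I^B I^B → possible child types {AB} ✓
  I^B i → possible child types {A, AB} ✓
  i i → possible child types {A} ✗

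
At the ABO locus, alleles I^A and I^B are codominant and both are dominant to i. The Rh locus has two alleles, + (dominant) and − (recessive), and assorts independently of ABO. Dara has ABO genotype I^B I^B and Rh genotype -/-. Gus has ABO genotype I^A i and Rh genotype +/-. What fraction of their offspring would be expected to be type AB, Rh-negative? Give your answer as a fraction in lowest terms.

1/4

ABO cross I^B I^B × I^A i → offspring phenotypes: 1/2 B, 1/2 AB.
Rh cross -/- × +/- → 1/2 Rh+, 1/2 Rh-.
Independent loci: P(type AB, Rh-negative) = 1/2 × 1/2 = 1/4.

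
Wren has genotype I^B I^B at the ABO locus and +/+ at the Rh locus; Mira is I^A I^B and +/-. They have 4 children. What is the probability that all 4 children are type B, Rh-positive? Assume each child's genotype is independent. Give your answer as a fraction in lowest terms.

ABO cross I^B I^B × I^A I^B → 1/2 B, 1/2 AB.
Rh cross +/+ × +/- → 1 Rh+; so P(type B, Rh-positive) = 1/2 × 1 = 1/2 per child.
All 4 independent: (1/2)^4 = 1/16.

1/16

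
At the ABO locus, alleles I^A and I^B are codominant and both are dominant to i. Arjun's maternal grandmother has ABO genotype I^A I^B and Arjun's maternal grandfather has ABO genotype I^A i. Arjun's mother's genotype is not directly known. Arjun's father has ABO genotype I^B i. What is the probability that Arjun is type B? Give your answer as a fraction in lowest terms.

Arjun's mother's ABO genotype from I^A I^B × I^A i: 1/4 I^A I^A, 1/4 I^A I^B, 1/4 I^A i, 1/4 I^B i.
Crossing each possibility with the father I^B i and summing P(type B): 1/4·0 + 1/4·1/2 + 1/4·1/4 + 1/4·3/4 = 3/8.

3/8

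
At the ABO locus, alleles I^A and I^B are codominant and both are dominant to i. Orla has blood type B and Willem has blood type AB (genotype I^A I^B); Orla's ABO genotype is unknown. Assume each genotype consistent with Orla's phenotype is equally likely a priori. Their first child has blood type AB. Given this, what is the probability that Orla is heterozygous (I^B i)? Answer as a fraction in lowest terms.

Possible genotypes: Orla ∈ {I^B I^B, I^B i}; Willem ∈ {I^A I^B}.
Weight each parental genotype pair by prior × P(type-AB child):
  I^B I^B × I^A I^B: posterior weight 2/3.
  I^B i × I^A I^B: posterior weight 1/3.
Sum the posterior weight over pairs where Orla is I^B i: 1/3.

1/3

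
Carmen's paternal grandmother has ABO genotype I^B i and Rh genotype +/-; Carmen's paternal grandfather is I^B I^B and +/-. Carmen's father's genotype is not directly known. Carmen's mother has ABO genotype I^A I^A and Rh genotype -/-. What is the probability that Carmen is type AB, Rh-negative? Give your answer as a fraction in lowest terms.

3/8

Carmen's father's ABO genotype from I^B i × I^B I^B: 1/2 I^B I^B, 1/2 I^B i.
Crossing each possibility with the mother I^A I^A and summing P(type AB): 1/2·1 + 1/2·1/2 = 3/4.
Similarly for Rh via the father's Rh distribution: P(Rh-) = 1/2.
Independent loci: 3/4 × 1/2 = 3/8.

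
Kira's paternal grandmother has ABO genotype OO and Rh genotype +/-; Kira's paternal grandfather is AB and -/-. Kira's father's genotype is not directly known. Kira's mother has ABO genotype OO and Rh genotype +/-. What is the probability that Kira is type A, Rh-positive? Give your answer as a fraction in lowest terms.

5/32

Kira's father's ABO genotype from OO × AB: 1/2 AO, 1/2 BO.
Crossing each possibility with the mother OO and summing P(type A): 1/2·1/2 + 1/2·0 = 1/4.
Similarly for Rh via the father's Rh distribution: P(Rh+) = 5/8.
Independent loci: 1/4 × 5/8 = 5/32.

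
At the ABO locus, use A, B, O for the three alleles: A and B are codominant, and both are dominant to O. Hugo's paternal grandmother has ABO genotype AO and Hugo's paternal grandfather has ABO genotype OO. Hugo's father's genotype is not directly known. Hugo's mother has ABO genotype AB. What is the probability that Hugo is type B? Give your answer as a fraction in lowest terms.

Hugo's father's ABO genotype from AO × OO: 1/2 AO, 1/2 OO.
Crossing each possibility with the mother AB and summing P(type B): 1/2·1/4 + 1/2·1/2 = 3/8.

3/8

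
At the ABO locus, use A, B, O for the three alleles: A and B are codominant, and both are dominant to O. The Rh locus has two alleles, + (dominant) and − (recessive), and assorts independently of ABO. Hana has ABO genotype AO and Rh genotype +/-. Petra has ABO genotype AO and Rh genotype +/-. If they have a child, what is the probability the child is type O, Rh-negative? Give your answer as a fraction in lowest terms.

1/16

ABO cross AO × AO → offspring phenotypes: 1/4 O, 3/4 A.
Rh cross +/- × +/- → 3/4 Rh+, 1/4 Rh-.
Independent loci: P(type O, Rh-negative) = 1/4 × 1/4 = 1/16.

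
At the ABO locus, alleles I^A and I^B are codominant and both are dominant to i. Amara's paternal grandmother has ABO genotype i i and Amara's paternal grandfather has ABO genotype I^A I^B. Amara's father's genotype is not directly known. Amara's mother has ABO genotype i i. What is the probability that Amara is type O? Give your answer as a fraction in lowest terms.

Amara's father's ABO genotype from i i × I^A I^B: 1/2 I^A i, 1/2 I^B i.
Crossing each possibility with the mother i i and summing P(type O): 1/2·1/2 + 1/2·1/2 = 1/2.

1/2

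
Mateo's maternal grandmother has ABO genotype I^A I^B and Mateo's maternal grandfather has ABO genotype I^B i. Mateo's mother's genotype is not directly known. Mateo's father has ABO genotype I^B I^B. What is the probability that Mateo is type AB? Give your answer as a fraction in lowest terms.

Mateo's mother's ABO genotype from I^A I^B × I^B i: 1/4 I^A I^B, 1/4 I^A i, 1/4 I^B I^B, 1/4 I^B i.
Crossing each possibility with the father I^B I^B and summing P(type AB): 1/4·1/2 + 1/4·1/2 + 1/4·0 + 1/4·0 = 1/4.

1/4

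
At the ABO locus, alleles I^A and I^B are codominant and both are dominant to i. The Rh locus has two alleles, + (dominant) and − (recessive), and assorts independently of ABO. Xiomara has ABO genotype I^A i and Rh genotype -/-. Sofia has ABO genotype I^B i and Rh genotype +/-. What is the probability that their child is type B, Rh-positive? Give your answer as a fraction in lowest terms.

1/8

ABO cross I^A i × I^B i → offspring phenotypes: 1/4 O, 1/4 A, 1/4 B, 1/4 AB.
Rh cross -/- × +/- → 1/2 Rh+, 1/2 Rh-.
Independent loci: P(type B, Rh-positive) = 1/4 × 1/2 = 1/8.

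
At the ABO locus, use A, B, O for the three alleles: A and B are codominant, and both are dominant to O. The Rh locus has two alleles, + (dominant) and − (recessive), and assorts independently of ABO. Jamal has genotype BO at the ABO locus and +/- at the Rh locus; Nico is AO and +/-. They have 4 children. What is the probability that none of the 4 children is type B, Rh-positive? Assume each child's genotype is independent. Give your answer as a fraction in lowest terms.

ABO cross BO × AO → 1/4 O, 1/4 A, 1/4 B, 1/4 AB.
Rh cross +/- × +/- → 3/4 Rh+, 1/4 Rh-; so P(type B, Rh-positive) = 1/4 × 3/4 = 3/16 per child.
P(not type B, Rh-positive) = 13/16 for one child; (13/16)^4 = 28561/65536.

28561/65536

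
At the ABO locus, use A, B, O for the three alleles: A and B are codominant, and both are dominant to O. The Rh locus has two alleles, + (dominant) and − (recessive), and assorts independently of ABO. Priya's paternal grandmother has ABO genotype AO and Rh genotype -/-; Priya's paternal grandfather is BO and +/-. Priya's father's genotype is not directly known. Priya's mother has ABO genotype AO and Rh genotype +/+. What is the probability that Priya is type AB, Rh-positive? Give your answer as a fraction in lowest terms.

1/8

Priya's father's ABO genotype from AO × BO: 1/4 AB, 1/4 AO, 1/4 BO, 1/4 OO.
Crossing each possibility with the mother AO and summing P(type AB): 1/4·1/4 + 1/4·0 + 1/4·1/4 + 1/4·0 = 1/8.
Similarly for Rh via the father's Rh distribution: P(Rh+) = 1.
Independent loci: 1/8 × 1 = 1/8.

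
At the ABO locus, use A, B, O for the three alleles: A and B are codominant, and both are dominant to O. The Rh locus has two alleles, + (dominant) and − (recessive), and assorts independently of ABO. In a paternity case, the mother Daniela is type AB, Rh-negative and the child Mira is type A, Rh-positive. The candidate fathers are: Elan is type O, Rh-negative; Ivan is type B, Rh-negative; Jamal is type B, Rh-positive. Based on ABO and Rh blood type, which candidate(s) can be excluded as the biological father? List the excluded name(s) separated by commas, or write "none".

A candidate is excluded only if no genotype consistent with his phenotype could produce a type A, Rh-positive child with a type AB, Rh-negative mother.
Elan (type O, Rh-): no genotype consistent with that phenotype can produce a type-A Rh+ child with a type-AB mother.
Ivan (type B, Rh-): no genotype consistent with that phenotype can produce a type-A Rh+ child with a type-AB mother.

Elan, Ivan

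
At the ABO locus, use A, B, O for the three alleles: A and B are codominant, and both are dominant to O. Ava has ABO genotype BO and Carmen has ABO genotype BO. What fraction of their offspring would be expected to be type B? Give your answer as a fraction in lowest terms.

3/4

ABO cross BO × BO → offspring phenotypes: 1/4 O, 3/4 B.
So P(type B) = 3/4.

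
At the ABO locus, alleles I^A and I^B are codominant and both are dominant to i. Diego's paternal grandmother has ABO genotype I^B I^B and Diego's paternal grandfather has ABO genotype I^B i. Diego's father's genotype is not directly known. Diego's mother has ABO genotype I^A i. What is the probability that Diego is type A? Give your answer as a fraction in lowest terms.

Diego's father's ABO genotype from I^B I^B × I^B i: 1/2 I^B I^B, 1/2 I^B i.
Crossing each possibility with the mother I^A i and summing P(type A): 1/2·0 + 1/2·1/4 = 1/8.

1/8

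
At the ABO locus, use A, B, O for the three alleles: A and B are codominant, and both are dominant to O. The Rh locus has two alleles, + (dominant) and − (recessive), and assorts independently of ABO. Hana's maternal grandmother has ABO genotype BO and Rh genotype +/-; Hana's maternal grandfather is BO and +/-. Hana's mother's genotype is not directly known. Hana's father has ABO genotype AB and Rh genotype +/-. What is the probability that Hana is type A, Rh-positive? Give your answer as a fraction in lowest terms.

3/16

Hana's mother's ABO genotype from BO × BO: 1/4 BB, 1/2 BO, 1/4 OO.
Crossing each possibility with the father AB and summing P(type A): 1/4·0 + 1/2·1/4 + 1/4·1/2 = 1/4.
Similarly for Rh via the mother's Rh distribution: P(Rh+) = 3/4.
Independent loci: 1/4 × 3/4 = 3/16.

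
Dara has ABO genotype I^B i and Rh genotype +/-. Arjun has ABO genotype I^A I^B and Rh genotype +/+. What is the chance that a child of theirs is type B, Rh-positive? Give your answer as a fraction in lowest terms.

1/2

ABO cross I^B i × I^A I^B → offspring phenotypes: 1/4 A, 1/2 B, 1/4 AB.
Rh cross +/- × +/+ → 1 Rh+.
Independent loci: P(type B, Rh-positive) = 1/2 × 1 = 1/2.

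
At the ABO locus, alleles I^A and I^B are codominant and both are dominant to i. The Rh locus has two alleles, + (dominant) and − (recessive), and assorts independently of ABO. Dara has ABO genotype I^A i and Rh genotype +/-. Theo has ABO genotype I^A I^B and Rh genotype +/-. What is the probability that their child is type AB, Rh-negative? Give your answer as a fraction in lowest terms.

ABO cross I^A i × I^A I^B → offspring phenotypes: 1/2 A, 1/4 B, 1/4 AB.
Rh cross +/- × +/- → 3/4 Rh+, 1/4 Rh-.
Independent loci: P(type AB, Rh-negative) = 1/4 × 1/4 = 1/16.

1/16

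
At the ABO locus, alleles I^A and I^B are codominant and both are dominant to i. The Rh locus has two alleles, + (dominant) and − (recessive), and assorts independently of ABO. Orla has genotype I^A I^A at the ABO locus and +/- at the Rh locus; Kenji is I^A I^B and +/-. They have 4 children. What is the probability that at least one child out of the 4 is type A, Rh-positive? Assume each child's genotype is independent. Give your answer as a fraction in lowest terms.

ABO cross I^A I^A × I^A I^B → 1/2 A, 1/2 AB.
Rh cross +/- × +/- → 3/4 Rh+, 1/4 Rh-; so P(type A, Rh-positive) = 1/2 × 3/4 = 3/8 per child.
P(none) = (5/8)^4 = 625/4096; P(at least one) = 1 − 625/4096 = 3471/4096.

3471/4096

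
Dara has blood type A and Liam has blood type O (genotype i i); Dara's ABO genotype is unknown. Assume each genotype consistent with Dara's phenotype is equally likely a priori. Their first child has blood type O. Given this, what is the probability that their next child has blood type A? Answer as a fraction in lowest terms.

1/2

Possible genotypes: Dara ∈ {I^A I^A, I^A i}; Liam ∈ {i i}.
Weight each parental genotype pair by prior × P(type-O child):
  I^A i × i i: posterior weight 1; P(next child type A) = 1/2.
Weighted sum = 1/2.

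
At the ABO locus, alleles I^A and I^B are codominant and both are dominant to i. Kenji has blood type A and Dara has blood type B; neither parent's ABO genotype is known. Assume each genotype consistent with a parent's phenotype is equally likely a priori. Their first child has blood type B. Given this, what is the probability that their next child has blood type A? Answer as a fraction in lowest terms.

1/12

Possible genotypes: Kenji ∈ {I^A I^A, I^A i}; Dara ∈ {I^B I^B, I^B i}.
Weight each parental genotype pair by prior × P(type-B child):
  I^A i × I^B I^B: posterior weight 2/3; P(next child type A) = 0.
  I^A i × I^B i: posterior weight 1/3; P(next child type A) = 1/4.
Weighted sum = 1/12.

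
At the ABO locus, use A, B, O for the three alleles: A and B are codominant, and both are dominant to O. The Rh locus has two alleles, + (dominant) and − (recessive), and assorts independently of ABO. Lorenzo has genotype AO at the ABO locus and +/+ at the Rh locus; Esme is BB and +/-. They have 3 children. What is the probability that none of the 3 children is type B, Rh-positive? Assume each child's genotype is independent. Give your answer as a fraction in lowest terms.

ABO cross AO × BB → 1/2 B, 1/2 AB.
Rh cross +/+ × +/- → 1 Rh+; so P(type B, Rh-positive) = 1/2 × 1 = 1/2 per child.
P(not type B, Rh-positive) = 1/2 for one child; (1/2)^3 = 1/8.

1/8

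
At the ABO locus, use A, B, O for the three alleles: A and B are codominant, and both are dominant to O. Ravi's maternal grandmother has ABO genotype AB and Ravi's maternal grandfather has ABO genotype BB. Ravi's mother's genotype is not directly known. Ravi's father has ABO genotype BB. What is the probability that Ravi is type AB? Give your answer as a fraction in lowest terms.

1/4

Ravi's mother's ABO genotype from AB × BB: 1/2 AB, 1/2 BB.
Crossing each possibility with the father BB and summing P(type AB): 1/2·1/2 + 1/2·0 = 1/4.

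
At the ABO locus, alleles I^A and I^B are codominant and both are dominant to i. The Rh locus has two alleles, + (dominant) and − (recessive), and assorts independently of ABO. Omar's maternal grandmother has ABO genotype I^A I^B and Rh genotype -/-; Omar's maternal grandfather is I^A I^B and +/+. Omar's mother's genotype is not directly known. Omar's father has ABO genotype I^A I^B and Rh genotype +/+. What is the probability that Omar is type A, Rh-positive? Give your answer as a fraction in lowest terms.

Omar's mother's ABO genotype from I^A I^B × I^A I^B: 1/4 I^A I^A, 1/2 I^A I^B, 1/4 I^B I^B.
Crossing each possibility with the father I^A I^B and summing P(type A): 1/4·1/2 + 1/2·1/4 + 1/4·0 = 1/4.
Similarly for Rh via the mother's Rh distribution: P(Rh+) = 1.
Independent loci: 1/4 × 1 = 1/4.

1/4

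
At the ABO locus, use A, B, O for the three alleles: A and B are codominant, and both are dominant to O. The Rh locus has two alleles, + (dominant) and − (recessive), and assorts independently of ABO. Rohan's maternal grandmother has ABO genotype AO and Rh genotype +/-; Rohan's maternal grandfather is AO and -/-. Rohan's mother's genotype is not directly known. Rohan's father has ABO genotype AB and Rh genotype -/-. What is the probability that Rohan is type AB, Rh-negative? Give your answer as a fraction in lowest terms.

Rohan's mother's ABO genotype from AO × AO: 1/4 AA, 1/2 AO, 1/4 OO.
Crossing each possibility with the father AB and summing P(type AB): 1/4·1/2 + 1/2·1/4 + 1/4·0 = 1/4.
Similarly for Rh via the mother's Rh distribution: P(Rh-) = 3/4.
Independent loci: 1/4 × 3/4 = 3/16.

3/16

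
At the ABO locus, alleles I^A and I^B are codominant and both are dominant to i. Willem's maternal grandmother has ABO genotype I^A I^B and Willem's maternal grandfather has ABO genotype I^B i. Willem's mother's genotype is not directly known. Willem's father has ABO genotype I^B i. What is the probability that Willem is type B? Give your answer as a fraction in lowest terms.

Willem's mother's ABO genotype from I^A I^B × I^B i: 1/4 I^A I^B, 1/4 I^A i, 1/4 I^B I^B, 1/4 I^B i.
Crossing each possibility with the father I^B i and summing P(type B): 1/4·1/2 + 1/4·1/4 + 1/4·1 + 1/4·3/4 = 5/8.

5/8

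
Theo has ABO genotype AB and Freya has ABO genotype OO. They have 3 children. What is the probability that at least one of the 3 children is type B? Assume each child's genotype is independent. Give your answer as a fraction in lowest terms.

ABO cross AB × OO → 1/2 A, 1/2 B.
So P(type B) = 1/2 per child.
P(none) = (1/2)^3 = 1/8; P(at least one) = 1 − 1/8 = 7/8.

7/8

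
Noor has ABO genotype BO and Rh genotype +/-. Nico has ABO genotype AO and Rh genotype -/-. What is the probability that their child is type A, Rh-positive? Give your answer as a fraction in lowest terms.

1/8

ABO cross BO × AO → offspring phenotypes: 1/4 O, 1/4 A, 1/4 B, 1/4 AB.
Rh cross +/- × -/- → 1/2 Rh+, 1/2 Rh-.
Independent loci: P(type A, Rh-positive) = 1/4 × 1/2 = 1/8.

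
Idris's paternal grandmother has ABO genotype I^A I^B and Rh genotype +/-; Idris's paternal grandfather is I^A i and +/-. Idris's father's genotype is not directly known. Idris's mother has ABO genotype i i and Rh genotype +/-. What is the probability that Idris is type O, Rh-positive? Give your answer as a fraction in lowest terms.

3/16

Idris's father's ABO genotype from I^A I^B × I^A i: 1/4 I^A I^A, 1/4 I^A I^B, 1/4 I^A i, 1/4 I^B i.
Crossing each possibility with the mother i i and summing P(type O): 1/4·0 + 1/4·0 + 1/4·1/2 + 1/4·1/2 = 1/4.
Similarly for Rh via the father's Rh distribution: P(Rh+) = 3/4.
Independent loci: 1/4 × 3/4 = 3/16.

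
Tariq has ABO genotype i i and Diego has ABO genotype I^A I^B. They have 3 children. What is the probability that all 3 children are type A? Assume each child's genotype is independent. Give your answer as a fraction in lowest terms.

1/8

ABO cross i i × I^A I^B → 1/2 A, 1/2 B.
So P(type A) = 1/2 per child.
All 3 independent: (1/2)^3 = 1/8.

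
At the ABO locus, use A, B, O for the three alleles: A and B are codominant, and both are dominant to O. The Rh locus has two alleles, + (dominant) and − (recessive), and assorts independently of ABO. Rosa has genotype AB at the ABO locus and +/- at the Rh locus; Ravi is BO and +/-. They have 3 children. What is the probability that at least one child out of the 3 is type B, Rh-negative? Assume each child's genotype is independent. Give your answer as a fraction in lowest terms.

ABO cross AB × BO → 1/4 A, 1/2 B, 1/4 AB.
Rh cross +/- × +/- → 3/4 Rh+, 1/4 Rh-; so P(type B, Rh-negative) = 1/2 × 1/4 = 1/8 per child.
P(none) = (7/8)^3 = 343/512; P(at least one) = 1 − 343/512 = 169/512.

169/512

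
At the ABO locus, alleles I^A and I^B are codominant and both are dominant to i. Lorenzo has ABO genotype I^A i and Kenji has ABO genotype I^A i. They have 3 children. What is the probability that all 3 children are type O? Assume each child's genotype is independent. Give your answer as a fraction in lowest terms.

1/64

ABO cross I^A i × I^A i → 1/4 O, 3/4 A.
So P(type O) = 1/4 per child.
All 3 independent: (1/4)^3 = 1/64.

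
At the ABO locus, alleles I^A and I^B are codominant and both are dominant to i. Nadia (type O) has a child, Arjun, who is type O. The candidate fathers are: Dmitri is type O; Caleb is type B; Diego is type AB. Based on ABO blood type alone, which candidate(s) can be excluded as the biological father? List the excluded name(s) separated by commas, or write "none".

Diego

A candidate is excluded only if no genotype consistent with his phenotype could produce a type O child with a type O mother.
Diego (type AB): no genotype consistent with that phenotype can produce a type-O child with a type-O mother.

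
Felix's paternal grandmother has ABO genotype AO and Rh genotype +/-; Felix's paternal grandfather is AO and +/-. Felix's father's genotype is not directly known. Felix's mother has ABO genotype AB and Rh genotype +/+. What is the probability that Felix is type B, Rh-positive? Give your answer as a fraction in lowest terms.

1/4

Felix's father's ABO genotype from AO × AO: 1/4 AA, 1/2 AO, 1/4 OO.
Crossing each possibility with the mother AB and summing P(type B): 1/4·0 + 1/2·1/4 + 1/4·1/2 = 1/4.
Similarly for Rh via the father's Rh distribution: P(Rh+) = 1.
Independent loci: 1/4 × 1 = 1/4.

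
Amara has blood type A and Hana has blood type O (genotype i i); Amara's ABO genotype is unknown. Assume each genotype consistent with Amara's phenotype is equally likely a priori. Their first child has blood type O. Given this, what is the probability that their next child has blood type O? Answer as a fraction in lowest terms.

Possible genotypes: Amara ∈ {I^A I^A, I^A i}; Hana ∈ {i i}.
Weight each parental genotype pair by prior × P(type-O child):
  I^A i × i i: posterior weight 1; P(next child type O) = 1/2.
Weighted sum = 1/2.

1/2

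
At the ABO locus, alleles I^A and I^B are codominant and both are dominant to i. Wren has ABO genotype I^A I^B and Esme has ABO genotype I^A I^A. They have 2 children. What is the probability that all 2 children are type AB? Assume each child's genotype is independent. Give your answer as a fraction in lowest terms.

1/4

ABO cross I^A I^B × I^A I^A → 1/2 A, 1/2 AB.
So P(type AB) = 1/2 per child.
All 2 independent: (1/2)^2 = 1/4.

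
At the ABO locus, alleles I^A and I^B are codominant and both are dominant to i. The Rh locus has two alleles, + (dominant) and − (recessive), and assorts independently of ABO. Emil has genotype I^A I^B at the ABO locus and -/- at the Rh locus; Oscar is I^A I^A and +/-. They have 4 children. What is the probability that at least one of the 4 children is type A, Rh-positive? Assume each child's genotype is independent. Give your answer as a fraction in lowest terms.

ABO cross I^A I^B × I^A I^A → 1/2 A, 1/2 AB.
Rh cross -/- × +/- → 1/2 Rh+, 1/2 Rh-; so P(type A, Rh-positive) = 1/2 × 1/2 = 1/4 per child.
P(none) = (3/4)^4 = 81/256; P(at least one) = 1 − 81/256 = 175/256.

175/256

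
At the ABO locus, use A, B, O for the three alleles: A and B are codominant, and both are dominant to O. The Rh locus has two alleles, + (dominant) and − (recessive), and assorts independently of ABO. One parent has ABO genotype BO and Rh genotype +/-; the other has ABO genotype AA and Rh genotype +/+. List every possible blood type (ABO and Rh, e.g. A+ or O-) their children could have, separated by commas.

Gametes from BO × AA give offspring ABO genotypes AB, AO, i.e. phenotypes A, AB.
Rh cross +/- × +/+ → phenotypes Rh+.
Combining independently: A+, AB+.

A+, AB+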